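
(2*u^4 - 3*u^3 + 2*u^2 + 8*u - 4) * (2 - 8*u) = -16*u^5 + 28*u^4 - 22*u^3 - 60*u^2 + 48*u - 8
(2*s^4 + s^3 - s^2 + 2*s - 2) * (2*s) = 4*s^5 + 2*s^4 - 2*s^3 + 4*s^2 - 4*s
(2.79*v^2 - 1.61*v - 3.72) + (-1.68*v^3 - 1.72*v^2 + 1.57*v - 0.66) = -1.68*v^3 + 1.07*v^2 - 0.04*v - 4.38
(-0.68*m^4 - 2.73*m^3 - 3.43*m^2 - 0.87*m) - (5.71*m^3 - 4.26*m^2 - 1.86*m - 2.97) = -0.68*m^4 - 8.44*m^3 + 0.83*m^2 + 0.99*m + 2.97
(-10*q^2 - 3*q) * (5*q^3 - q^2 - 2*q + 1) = -50*q^5 - 5*q^4 + 23*q^3 - 4*q^2 - 3*q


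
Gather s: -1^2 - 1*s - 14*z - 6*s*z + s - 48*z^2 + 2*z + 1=-6*s*z - 48*z^2 - 12*z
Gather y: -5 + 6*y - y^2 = -y^2 + 6*y - 5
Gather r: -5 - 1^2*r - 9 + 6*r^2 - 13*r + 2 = 6*r^2 - 14*r - 12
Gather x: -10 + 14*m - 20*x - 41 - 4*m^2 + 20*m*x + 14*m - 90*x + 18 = -4*m^2 + 28*m + x*(20*m - 110) - 33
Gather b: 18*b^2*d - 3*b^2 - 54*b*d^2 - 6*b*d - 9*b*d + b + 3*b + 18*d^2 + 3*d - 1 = b^2*(18*d - 3) + b*(-54*d^2 - 15*d + 4) + 18*d^2 + 3*d - 1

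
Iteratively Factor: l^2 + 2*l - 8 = (l + 4)*(l - 2)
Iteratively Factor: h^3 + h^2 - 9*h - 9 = (h - 3)*(h^2 + 4*h + 3) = (h - 3)*(h + 1)*(h + 3)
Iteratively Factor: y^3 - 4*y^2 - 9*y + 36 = (y - 4)*(y^2 - 9) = (y - 4)*(y + 3)*(y - 3)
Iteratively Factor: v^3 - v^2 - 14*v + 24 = (v + 4)*(v^2 - 5*v + 6) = (v - 2)*(v + 4)*(v - 3)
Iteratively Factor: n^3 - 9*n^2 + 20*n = (n - 4)*(n^2 - 5*n) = (n - 5)*(n - 4)*(n)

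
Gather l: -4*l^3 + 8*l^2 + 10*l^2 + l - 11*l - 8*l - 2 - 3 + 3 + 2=-4*l^3 + 18*l^2 - 18*l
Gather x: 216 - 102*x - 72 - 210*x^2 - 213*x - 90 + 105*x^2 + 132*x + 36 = -105*x^2 - 183*x + 90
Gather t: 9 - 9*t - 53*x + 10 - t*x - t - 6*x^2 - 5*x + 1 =t*(-x - 10) - 6*x^2 - 58*x + 20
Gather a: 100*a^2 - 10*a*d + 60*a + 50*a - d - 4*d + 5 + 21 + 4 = 100*a^2 + a*(110 - 10*d) - 5*d + 30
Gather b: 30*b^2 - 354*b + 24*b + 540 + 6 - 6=30*b^2 - 330*b + 540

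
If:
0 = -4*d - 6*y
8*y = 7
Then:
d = -21/16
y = 7/8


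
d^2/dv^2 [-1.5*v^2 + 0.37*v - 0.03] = -3.00000000000000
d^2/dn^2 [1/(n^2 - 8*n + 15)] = 2*(-n^2 + 8*n + 4*(n - 4)^2 - 15)/(n^2 - 8*n + 15)^3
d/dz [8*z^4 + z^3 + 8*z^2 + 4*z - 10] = 32*z^3 + 3*z^2 + 16*z + 4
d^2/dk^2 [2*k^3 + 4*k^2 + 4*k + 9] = 12*k + 8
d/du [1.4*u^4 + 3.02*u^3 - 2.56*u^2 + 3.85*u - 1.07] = 5.6*u^3 + 9.06*u^2 - 5.12*u + 3.85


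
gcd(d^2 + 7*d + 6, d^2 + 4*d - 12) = d + 6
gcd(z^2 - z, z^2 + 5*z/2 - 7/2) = z - 1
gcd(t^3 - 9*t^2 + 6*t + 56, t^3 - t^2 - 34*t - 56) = t^2 - 5*t - 14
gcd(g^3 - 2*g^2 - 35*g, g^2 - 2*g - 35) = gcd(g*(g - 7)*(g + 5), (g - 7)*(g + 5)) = g^2 - 2*g - 35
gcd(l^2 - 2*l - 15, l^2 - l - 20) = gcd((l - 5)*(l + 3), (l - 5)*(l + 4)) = l - 5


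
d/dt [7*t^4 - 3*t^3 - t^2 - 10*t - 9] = 28*t^3 - 9*t^2 - 2*t - 10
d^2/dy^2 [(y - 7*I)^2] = 2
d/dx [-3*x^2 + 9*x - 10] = 9 - 6*x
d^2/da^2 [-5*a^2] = -10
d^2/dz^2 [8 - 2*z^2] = -4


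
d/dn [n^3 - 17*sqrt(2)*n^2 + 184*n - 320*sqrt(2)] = 3*n^2 - 34*sqrt(2)*n + 184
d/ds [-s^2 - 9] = -2*s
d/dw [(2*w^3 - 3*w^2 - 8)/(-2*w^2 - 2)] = w*(-w^3 - 3*w - 5)/(w^4 + 2*w^2 + 1)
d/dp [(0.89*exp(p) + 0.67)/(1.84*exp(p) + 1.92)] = 0.476*exp(p)/(1.84*exp(p) + 1.92)^2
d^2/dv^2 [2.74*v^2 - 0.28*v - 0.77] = 5.48000000000000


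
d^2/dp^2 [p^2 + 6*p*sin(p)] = -6*p*sin(p) + 12*cos(p) + 2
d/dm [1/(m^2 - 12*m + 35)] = 2*(6 - m)/(m^2 - 12*m + 35)^2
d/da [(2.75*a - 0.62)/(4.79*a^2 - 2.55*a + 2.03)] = (-13.1725*a^2 + 5.9396*a + 4.0015)/(22.9441*a^4 - 24.429*a^3 + 25.9499*a^2 - 10.353*a + 4.1209)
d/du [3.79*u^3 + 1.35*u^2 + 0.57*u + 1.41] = 11.37*u^2 + 2.7*u + 0.57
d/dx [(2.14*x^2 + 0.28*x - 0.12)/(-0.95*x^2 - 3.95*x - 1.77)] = (-8.187*x^2 - 7.8036*x - 0.9696)/(0.9025*x^4 + 7.505*x^3 + 18.9655*x^2 + 13.983*x + 3.1329)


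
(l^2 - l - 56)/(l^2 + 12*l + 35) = (l - 8)/(l + 5)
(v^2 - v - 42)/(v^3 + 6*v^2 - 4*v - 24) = (v - 7)/(v^2 - 4)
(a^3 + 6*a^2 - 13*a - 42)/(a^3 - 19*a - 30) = (a^2 + 4*a - 21)/(a^2 - 2*a - 15)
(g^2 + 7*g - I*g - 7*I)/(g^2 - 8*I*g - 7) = (g + 7)/(g - 7*I)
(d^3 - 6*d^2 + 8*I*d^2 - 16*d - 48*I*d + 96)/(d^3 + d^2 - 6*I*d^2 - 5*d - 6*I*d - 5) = (d^3 + d^2*(-6 + 8*I) + d*(-16 - 48*I) + 96)/(d^3 + d^2*(1 - 6*I) + d*(-5 - 6*I) - 5)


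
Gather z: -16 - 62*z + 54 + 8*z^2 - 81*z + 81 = 8*z^2 - 143*z + 119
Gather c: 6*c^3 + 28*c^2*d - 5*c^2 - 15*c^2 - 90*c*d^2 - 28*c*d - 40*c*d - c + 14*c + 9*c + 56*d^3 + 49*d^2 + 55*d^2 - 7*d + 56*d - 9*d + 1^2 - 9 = 6*c^3 + c^2*(28*d - 20) + c*(-90*d^2 - 68*d + 22) + 56*d^3 + 104*d^2 + 40*d - 8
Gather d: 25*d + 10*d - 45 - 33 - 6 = 35*d - 84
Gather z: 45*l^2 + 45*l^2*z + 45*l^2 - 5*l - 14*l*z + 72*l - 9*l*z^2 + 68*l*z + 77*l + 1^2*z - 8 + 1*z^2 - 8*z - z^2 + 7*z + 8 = 90*l^2 - 9*l*z^2 + 144*l + z*(45*l^2 + 54*l)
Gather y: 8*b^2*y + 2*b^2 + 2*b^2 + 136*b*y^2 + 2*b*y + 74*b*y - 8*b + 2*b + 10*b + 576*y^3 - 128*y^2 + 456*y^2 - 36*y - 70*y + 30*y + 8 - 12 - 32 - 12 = 4*b^2 + 4*b + 576*y^3 + y^2*(136*b + 328) + y*(8*b^2 + 76*b - 76) - 48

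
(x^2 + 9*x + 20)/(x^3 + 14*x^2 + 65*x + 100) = 1/(x + 5)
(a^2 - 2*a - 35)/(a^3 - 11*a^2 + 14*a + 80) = (a^2 - 2*a - 35)/(a^3 - 11*a^2 + 14*a + 80)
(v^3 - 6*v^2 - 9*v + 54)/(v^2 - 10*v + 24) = (v^2 - 9)/(v - 4)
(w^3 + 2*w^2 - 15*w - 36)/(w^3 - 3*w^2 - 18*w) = (w^2 - w - 12)/(w*(w - 6))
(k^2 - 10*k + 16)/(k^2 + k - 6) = (k - 8)/(k + 3)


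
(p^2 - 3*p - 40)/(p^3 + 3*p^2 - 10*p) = (p - 8)/(p*(p - 2))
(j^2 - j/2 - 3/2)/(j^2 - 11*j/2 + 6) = (j + 1)/(j - 4)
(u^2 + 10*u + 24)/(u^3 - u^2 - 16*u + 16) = (u + 6)/(u^2 - 5*u + 4)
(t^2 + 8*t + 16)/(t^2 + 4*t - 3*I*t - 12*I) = (t + 4)/(t - 3*I)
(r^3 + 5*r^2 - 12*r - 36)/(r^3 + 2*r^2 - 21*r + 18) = (r + 2)/(r - 1)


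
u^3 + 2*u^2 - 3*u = u*(u - 1)*(u + 3)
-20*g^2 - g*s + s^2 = (-5*g + s)*(4*g + s)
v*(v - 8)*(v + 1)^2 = v^4 - 6*v^3 - 15*v^2 - 8*v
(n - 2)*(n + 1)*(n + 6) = n^3 + 5*n^2 - 8*n - 12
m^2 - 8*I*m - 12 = (m - 6*I)*(m - 2*I)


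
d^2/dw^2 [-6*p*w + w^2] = 2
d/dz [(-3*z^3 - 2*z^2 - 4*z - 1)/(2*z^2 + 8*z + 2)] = z*(-3*z^3 - 24*z^2 - 13*z - 2)/(2*(z^4 + 8*z^3 + 18*z^2 + 8*z + 1))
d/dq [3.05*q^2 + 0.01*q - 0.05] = 6.1*q + 0.01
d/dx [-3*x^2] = -6*x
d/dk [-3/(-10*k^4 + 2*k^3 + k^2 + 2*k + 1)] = 6*(-20*k^3 + 3*k^2 + k + 1)/(-10*k^4 + 2*k^3 + k^2 + 2*k + 1)^2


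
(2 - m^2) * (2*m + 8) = -2*m^3 - 8*m^2 + 4*m + 16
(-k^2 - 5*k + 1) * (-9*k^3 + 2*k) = 9*k^5 + 45*k^4 - 11*k^3 - 10*k^2 + 2*k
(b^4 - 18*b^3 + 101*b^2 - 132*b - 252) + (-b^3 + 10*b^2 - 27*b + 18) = b^4 - 19*b^3 + 111*b^2 - 159*b - 234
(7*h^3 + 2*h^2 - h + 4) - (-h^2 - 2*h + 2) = 7*h^3 + 3*h^2 + h + 2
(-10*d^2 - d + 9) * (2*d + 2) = -20*d^3 - 22*d^2 + 16*d + 18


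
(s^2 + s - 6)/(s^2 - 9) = (s - 2)/(s - 3)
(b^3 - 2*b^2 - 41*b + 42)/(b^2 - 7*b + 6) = (b^2 - b - 42)/(b - 6)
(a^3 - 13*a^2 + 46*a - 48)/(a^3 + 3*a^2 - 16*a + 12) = (a^2 - 11*a + 24)/(a^2 + 5*a - 6)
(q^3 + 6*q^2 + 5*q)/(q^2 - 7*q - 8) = q*(q + 5)/(q - 8)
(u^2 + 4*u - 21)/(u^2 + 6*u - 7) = (u - 3)/(u - 1)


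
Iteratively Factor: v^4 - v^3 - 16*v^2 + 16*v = (v - 1)*(v^3 - 16*v) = (v - 1)*(v + 4)*(v^2 - 4*v) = v*(v - 1)*(v + 4)*(v - 4)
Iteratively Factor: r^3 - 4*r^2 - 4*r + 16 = (r - 4)*(r^2 - 4) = (r - 4)*(r + 2)*(r - 2)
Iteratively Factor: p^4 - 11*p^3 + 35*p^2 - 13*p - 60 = (p - 5)*(p^3 - 6*p^2 + 5*p + 12) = (p - 5)*(p - 4)*(p^2 - 2*p - 3) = (p - 5)*(p - 4)*(p - 3)*(p + 1)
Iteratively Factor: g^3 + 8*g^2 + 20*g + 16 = (g + 2)*(g^2 + 6*g + 8) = (g + 2)^2*(g + 4)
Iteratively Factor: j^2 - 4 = (j + 2)*(j - 2)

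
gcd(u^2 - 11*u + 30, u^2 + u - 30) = u - 5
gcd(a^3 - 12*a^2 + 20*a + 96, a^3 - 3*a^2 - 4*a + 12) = a + 2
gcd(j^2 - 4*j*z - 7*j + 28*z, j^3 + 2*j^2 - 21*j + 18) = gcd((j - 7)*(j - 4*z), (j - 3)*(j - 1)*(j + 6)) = 1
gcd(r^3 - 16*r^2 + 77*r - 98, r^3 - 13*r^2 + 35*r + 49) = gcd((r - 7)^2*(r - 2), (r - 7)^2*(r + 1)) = r^2 - 14*r + 49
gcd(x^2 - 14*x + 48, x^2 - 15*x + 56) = x - 8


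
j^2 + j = j*(j + 1)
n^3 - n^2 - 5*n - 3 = (n - 3)*(n + 1)^2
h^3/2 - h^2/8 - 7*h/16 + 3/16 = (h/2 + 1/2)*(h - 3/4)*(h - 1/2)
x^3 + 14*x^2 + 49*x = x*(x + 7)^2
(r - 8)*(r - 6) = r^2 - 14*r + 48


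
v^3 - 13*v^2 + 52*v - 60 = (v - 6)*(v - 5)*(v - 2)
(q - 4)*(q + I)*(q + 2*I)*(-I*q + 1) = -I*q^4 + 4*q^3 + 4*I*q^3 - 16*q^2 + 5*I*q^2 - 2*q - 20*I*q + 8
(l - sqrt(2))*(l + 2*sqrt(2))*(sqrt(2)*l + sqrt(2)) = sqrt(2)*l^3 + sqrt(2)*l^2 + 2*l^2 - 4*sqrt(2)*l + 2*l - 4*sqrt(2)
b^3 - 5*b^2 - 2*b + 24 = (b - 4)*(b - 3)*(b + 2)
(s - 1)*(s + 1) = s^2 - 1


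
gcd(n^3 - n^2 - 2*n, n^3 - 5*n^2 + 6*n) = n^2 - 2*n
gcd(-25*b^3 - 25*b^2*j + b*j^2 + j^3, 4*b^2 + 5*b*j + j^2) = b + j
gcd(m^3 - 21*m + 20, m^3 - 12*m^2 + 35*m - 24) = m - 1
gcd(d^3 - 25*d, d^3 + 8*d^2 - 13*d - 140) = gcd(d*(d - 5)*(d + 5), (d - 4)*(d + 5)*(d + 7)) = d + 5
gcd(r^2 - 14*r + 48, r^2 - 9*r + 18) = r - 6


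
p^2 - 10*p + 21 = (p - 7)*(p - 3)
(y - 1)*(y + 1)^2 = y^3 + y^2 - y - 1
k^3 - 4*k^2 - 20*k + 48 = (k - 6)*(k - 2)*(k + 4)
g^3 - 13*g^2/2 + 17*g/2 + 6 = (g - 4)*(g - 3)*(g + 1/2)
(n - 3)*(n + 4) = n^2 + n - 12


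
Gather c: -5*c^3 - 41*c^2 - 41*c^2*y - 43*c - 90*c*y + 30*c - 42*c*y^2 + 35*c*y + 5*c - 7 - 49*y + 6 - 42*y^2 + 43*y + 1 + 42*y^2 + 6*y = -5*c^3 + c^2*(-41*y - 41) + c*(-42*y^2 - 55*y - 8)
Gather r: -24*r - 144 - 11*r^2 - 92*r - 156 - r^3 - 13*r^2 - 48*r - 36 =-r^3 - 24*r^2 - 164*r - 336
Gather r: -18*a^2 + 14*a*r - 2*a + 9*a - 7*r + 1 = -18*a^2 + 7*a + r*(14*a - 7) + 1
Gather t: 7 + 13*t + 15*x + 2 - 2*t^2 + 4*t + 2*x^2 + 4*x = -2*t^2 + 17*t + 2*x^2 + 19*x + 9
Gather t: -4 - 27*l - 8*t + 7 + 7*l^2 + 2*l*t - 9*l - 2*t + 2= 7*l^2 - 36*l + t*(2*l - 10) + 5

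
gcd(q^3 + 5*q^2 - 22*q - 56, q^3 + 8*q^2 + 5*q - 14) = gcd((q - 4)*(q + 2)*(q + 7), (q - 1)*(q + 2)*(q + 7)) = q^2 + 9*q + 14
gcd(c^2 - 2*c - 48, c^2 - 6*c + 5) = 1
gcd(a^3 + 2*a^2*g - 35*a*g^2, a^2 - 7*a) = a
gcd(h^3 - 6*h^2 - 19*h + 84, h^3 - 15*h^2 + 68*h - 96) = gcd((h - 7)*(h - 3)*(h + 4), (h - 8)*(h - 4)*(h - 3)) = h - 3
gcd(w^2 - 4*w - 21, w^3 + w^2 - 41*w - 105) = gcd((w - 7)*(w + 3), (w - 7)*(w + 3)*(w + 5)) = w^2 - 4*w - 21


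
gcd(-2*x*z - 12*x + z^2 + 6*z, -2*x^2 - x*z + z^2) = 2*x - z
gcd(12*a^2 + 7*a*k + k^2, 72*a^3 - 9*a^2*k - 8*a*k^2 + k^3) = 3*a + k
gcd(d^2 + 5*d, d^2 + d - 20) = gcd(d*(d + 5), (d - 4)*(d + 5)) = d + 5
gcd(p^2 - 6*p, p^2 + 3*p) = p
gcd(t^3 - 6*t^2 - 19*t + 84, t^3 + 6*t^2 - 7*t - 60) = t^2 + t - 12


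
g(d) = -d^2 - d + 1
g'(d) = -2*d - 1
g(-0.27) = 1.20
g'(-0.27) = -0.46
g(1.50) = -2.75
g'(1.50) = -4.00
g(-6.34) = -32.86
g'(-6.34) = 11.68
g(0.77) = -0.36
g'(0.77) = -2.54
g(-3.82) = -9.77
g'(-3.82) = 6.64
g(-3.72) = -9.12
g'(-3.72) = 6.44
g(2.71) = -9.05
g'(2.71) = -6.42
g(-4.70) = -16.39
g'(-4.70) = 8.40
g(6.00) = -41.00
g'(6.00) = -13.00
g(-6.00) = -29.00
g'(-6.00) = 11.00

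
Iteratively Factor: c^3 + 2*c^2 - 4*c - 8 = (c + 2)*(c^2 - 4) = (c + 2)^2*(c - 2)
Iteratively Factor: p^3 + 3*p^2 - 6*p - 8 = (p + 1)*(p^2 + 2*p - 8) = (p + 1)*(p + 4)*(p - 2)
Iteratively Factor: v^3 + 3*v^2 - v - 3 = (v + 3)*(v^2 - 1) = (v + 1)*(v + 3)*(v - 1)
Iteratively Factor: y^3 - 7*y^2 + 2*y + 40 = (y + 2)*(y^2 - 9*y + 20) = (y - 4)*(y + 2)*(y - 5)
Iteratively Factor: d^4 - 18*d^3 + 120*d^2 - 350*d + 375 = (d - 5)*(d^3 - 13*d^2 + 55*d - 75) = (d - 5)*(d - 3)*(d^2 - 10*d + 25) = (d - 5)^2*(d - 3)*(d - 5)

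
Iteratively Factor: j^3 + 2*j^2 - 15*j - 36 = (j + 3)*(j^2 - j - 12) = (j - 4)*(j + 3)*(j + 3)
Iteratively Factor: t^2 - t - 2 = (t - 2)*(t + 1)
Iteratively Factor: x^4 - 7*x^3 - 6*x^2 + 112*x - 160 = (x - 4)*(x^3 - 3*x^2 - 18*x + 40) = (x - 4)*(x + 4)*(x^2 - 7*x + 10) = (x - 4)*(x - 2)*(x + 4)*(x - 5)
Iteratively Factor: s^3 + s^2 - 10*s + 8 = (s + 4)*(s^2 - 3*s + 2) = (s - 1)*(s + 4)*(s - 2)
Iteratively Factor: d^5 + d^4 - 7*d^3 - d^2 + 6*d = (d - 2)*(d^4 + 3*d^3 - d^2 - 3*d) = d*(d - 2)*(d^3 + 3*d^2 - d - 3) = d*(d - 2)*(d + 1)*(d^2 + 2*d - 3) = d*(d - 2)*(d - 1)*(d + 1)*(d + 3)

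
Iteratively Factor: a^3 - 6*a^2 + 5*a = (a)*(a^2 - 6*a + 5) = a*(a - 1)*(a - 5)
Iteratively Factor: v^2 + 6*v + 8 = (v + 2)*(v + 4)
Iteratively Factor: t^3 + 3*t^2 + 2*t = (t + 1)*(t^2 + 2*t) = (t + 1)*(t + 2)*(t)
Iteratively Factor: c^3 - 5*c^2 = (c)*(c^2 - 5*c) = c*(c - 5)*(c)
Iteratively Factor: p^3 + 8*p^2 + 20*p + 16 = (p + 2)*(p^2 + 6*p + 8) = (p + 2)^2*(p + 4)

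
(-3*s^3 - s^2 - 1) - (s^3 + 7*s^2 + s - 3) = -4*s^3 - 8*s^2 - s + 2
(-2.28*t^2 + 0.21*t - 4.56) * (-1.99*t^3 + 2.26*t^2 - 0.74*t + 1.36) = 4.5372*t^5 - 5.5707*t^4 + 11.2362*t^3 - 13.5618*t^2 + 3.66*t - 6.2016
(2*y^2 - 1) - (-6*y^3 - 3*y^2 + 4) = 6*y^3 + 5*y^2 - 5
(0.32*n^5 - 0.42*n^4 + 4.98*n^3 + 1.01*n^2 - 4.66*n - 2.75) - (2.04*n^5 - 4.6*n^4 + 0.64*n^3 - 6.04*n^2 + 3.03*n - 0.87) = -1.72*n^5 + 4.18*n^4 + 4.34*n^3 + 7.05*n^2 - 7.69*n - 1.88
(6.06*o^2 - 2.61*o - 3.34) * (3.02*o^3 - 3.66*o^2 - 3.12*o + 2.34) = 18.3012*o^5 - 30.0618*o^4 - 19.4414*o^3 + 34.548*o^2 + 4.3134*o - 7.8156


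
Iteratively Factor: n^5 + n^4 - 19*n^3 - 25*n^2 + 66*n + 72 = (n + 3)*(n^4 - 2*n^3 - 13*n^2 + 14*n + 24) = (n + 1)*(n + 3)*(n^3 - 3*n^2 - 10*n + 24) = (n - 4)*(n + 1)*(n + 3)*(n^2 + n - 6) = (n - 4)*(n + 1)*(n + 3)^2*(n - 2)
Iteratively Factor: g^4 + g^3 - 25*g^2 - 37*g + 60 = (g + 4)*(g^3 - 3*g^2 - 13*g + 15) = (g - 1)*(g + 4)*(g^2 - 2*g - 15) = (g - 5)*(g - 1)*(g + 4)*(g + 3)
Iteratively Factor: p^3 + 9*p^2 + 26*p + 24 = (p + 3)*(p^2 + 6*p + 8) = (p + 2)*(p + 3)*(p + 4)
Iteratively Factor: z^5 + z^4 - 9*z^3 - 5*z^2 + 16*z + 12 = (z - 2)*(z^4 + 3*z^3 - 3*z^2 - 11*z - 6) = (z - 2)*(z + 1)*(z^3 + 2*z^2 - 5*z - 6) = (z - 2)*(z + 1)^2*(z^2 + z - 6) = (z - 2)^2*(z + 1)^2*(z + 3)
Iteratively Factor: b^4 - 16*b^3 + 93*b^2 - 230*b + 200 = (b - 4)*(b^3 - 12*b^2 + 45*b - 50) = (b - 5)*(b - 4)*(b^2 - 7*b + 10) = (b - 5)*(b - 4)*(b - 2)*(b - 5)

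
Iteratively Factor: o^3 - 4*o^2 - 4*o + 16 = (o + 2)*(o^2 - 6*o + 8) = (o - 2)*(o + 2)*(o - 4)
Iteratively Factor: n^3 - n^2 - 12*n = (n)*(n^2 - n - 12) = n*(n + 3)*(n - 4)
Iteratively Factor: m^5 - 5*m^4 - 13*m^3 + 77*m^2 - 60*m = (m - 3)*(m^4 - 2*m^3 - 19*m^2 + 20*m) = (m - 5)*(m - 3)*(m^3 + 3*m^2 - 4*m) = (m - 5)*(m - 3)*(m - 1)*(m^2 + 4*m) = m*(m - 5)*(m - 3)*(m - 1)*(m + 4)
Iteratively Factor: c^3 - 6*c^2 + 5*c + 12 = (c + 1)*(c^2 - 7*c + 12) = (c - 3)*(c + 1)*(c - 4)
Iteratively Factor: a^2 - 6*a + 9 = (a - 3)*(a - 3)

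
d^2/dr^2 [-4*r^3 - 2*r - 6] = -24*r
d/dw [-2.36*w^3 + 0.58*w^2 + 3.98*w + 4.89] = -7.08*w^2 + 1.16*w + 3.98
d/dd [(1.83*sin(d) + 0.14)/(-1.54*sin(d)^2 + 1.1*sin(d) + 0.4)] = 0.42165626581211*(2.8182*sin(d)^2 + 0.4312*sin(d) + 0.578)*cos(d)/(1.0*sin(d)^2 - 0.714285714285714*sin(d) - 0.25974025974026)^2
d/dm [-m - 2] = -1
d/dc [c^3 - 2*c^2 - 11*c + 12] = 3*c^2 - 4*c - 11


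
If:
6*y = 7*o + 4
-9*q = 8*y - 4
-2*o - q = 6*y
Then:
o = -104/215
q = 76/215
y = 22/215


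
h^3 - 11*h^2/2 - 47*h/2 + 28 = (h - 8)*(h - 1)*(h + 7/2)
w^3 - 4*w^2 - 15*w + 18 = (w - 6)*(w - 1)*(w + 3)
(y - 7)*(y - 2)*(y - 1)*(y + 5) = y^4 - 5*y^3 - 27*y^2 + 101*y - 70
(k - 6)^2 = k^2 - 12*k + 36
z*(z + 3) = z^2 + 3*z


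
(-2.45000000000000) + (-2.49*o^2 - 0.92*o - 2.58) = -2.49*o^2 - 0.92*o - 5.03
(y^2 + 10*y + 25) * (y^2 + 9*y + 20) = y^4 + 19*y^3 + 135*y^2 + 425*y + 500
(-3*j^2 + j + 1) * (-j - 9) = 3*j^3 + 26*j^2 - 10*j - 9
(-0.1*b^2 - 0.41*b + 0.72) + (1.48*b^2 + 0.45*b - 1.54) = 1.38*b^2 + 0.04*b - 0.82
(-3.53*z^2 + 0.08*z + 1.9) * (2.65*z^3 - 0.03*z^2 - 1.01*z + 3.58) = -9.3545*z^5 + 0.3179*z^4 + 8.5979*z^3 - 12.7752*z^2 - 1.6326*z + 6.802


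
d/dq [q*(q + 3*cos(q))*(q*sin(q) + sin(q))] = -q*(q + 1)*(3*sin(q) - 1)*sin(q) + q*(q + 3*cos(q))*(q*cos(q) + sqrt(2)*sin(q + pi/4)) + (q + 1)*(q + 3*cos(q))*sin(q)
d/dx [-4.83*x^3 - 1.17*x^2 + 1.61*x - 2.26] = -14.49*x^2 - 2.34*x + 1.61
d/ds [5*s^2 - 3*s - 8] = 10*s - 3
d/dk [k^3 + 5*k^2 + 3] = k*(3*k + 10)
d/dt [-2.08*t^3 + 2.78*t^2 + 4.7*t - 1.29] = -6.24*t^2 + 5.56*t + 4.7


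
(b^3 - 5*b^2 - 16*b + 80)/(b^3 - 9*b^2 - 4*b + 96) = (b^2 - b - 20)/(b^2 - 5*b - 24)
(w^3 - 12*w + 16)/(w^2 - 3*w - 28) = (w^2 - 4*w + 4)/(w - 7)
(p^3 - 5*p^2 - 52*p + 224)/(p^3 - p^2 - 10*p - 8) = (p^2 - p - 56)/(p^2 + 3*p + 2)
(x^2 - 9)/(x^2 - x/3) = 3*(x^2 - 9)/(x*(3*x - 1))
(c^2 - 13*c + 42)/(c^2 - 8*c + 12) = (c - 7)/(c - 2)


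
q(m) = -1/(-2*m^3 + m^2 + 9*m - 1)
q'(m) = -(6*m^2 - 2*m - 9)/(-2*m^3 + m^2 + 9*m - 1)^2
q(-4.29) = -0.01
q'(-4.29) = -0.01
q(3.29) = 0.03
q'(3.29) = -0.05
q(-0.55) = 0.19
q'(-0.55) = 0.22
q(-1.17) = 0.14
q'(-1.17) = -0.03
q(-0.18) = 0.39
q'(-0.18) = 1.27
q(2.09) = -0.26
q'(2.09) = -0.85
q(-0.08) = 0.58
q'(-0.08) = 3.00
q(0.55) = -0.26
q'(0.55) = 0.54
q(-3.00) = -0.03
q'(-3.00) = -0.04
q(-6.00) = 0.00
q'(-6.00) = 0.00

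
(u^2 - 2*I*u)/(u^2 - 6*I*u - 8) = u/(u - 4*I)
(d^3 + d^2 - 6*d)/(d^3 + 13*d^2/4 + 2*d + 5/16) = 16*d*(d^2 + d - 6)/(16*d^3 + 52*d^2 + 32*d + 5)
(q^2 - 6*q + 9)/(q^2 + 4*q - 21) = (q - 3)/(q + 7)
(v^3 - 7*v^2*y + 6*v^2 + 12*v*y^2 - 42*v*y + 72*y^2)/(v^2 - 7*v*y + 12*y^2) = v + 6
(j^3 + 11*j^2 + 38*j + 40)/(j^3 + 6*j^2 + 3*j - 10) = (j + 4)/(j - 1)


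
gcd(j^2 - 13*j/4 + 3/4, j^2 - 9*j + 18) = j - 3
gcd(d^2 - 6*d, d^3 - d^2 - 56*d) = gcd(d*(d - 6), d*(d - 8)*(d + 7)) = d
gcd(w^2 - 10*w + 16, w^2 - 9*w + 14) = w - 2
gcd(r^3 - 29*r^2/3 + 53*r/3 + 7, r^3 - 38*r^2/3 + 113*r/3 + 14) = r^2 - 20*r/3 - 7/3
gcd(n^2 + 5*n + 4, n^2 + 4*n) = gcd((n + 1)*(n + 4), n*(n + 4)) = n + 4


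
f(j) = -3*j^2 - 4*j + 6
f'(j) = -6*j - 4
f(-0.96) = 7.08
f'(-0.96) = 1.76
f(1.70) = -9.47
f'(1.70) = -14.20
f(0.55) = 2.89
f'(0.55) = -7.30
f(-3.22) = -12.23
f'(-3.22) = 15.32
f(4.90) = -85.63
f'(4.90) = -33.40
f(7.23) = -179.74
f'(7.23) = -47.38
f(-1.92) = 2.62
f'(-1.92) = 7.52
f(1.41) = -5.60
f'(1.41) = -12.46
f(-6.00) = -78.00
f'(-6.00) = 32.00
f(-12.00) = -378.00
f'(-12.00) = 68.00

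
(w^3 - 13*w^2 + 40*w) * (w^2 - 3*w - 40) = w^5 - 16*w^4 + 39*w^3 + 400*w^2 - 1600*w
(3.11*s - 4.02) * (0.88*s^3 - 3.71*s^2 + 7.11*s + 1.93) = 2.7368*s^4 - 15.0757*s^3 + 37.0263*s^2 - 22.5799*s - 7.7586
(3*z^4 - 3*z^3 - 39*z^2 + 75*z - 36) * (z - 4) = 3*z^5 - 15*z^4 - 27*z^3 + 231*z^2 - 336*z + 144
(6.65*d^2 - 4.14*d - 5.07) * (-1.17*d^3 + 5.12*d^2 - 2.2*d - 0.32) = -7.7805*d^5 + 38.8918*d^4 - 29.8949*d^3 - 18.9784*d^2 + 12.4788*d + 1.6224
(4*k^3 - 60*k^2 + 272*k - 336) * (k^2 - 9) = 4*k^5 - 60*k^4 + 236*k^3 + 204*k^2 - 2448*k + 3024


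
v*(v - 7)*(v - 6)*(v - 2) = v^4 - 15*v^3 + 68*v^2 - 84*v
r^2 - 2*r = r*(r - 2)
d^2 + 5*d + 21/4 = (d + 3/2)*(d + 7/2)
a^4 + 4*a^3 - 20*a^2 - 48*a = a*(a - 4)*(a + 2)*(a + 6)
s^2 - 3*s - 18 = (s - 6)*(s + 3)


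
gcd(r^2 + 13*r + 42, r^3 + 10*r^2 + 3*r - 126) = r^2 + 13*r + 42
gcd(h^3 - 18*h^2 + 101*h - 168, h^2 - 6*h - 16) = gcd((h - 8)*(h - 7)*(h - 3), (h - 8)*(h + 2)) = h - 8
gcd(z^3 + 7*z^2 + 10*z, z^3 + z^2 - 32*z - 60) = z^2 + 7*z + 10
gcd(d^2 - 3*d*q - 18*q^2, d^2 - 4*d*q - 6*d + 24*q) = 1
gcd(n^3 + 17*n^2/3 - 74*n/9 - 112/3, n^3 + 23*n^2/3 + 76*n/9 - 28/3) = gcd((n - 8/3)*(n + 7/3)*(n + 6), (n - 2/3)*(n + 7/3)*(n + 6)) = n^2 + 25*n/3 + 14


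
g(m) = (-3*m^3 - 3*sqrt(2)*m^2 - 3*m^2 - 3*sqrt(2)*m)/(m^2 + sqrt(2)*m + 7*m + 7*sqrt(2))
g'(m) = (-2*m - 7 - sqrt(2))*(-3*m^3 - 3*sqrt(2)*m^2 - 3*m^2 - 3*sqrt(2)*m)/(m^2 + sqrt(2)*m + 7*m + 7*sqrt(2))^2 + (-9*m^2 - 6*sqrt(2)*m - 6*m - 3*sqrt(2))/(m^2 + sqrt(2)*m + 7*m + 7*sqrt(2)) = 3*(-m^2 - 14*m - 7)/(m^2 + 14*m + 49)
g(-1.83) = -0.88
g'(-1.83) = 1.71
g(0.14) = -0.07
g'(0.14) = -0.53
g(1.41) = -1.21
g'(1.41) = -1.22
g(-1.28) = -0.19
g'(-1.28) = 0.85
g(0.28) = -0.15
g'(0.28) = -0.62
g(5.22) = -7.97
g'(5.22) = -2.16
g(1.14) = -0.90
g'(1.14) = -1.10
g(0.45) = -0.26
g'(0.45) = -0.73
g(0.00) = 0.00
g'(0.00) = -0.43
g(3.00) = -3.60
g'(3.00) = -1.74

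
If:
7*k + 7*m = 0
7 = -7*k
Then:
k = -1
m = 1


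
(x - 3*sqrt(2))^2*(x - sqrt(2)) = x^3 - 7*sqrt(2)*x^2 + 30*x - 18*sqrt(2)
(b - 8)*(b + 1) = b^2 - 7*b - 8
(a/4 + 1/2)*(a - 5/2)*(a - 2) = a^3/4 - 5*a^2/8 - a + 5/2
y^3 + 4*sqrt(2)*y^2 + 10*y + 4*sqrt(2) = (y + sqrt(2))^2*(y + 2*sqrt(2))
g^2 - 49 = (g - 7)*(g + 7)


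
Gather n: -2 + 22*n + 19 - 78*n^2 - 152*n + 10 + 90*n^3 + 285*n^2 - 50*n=90*n^3 + 207*n^2 - 180*n + 27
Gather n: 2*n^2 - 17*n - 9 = 2*n^2 - 17*n - 9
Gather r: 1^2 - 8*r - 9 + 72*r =64*r - 8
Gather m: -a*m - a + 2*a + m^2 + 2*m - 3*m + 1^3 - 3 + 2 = a + m^2 + m*(-a - 1)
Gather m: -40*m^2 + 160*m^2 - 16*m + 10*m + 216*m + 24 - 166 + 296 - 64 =120*m^2 + 210*m + 90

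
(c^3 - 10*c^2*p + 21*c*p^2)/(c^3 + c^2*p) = (c^2 - 10*c*p + 21*p^2)/(c*(c + p))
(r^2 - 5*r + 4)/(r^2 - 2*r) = (r^2 - 5*r + 4)/(r*(r - 2))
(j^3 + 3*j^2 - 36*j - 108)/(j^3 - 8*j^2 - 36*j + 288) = (j + 3)/(j - 8)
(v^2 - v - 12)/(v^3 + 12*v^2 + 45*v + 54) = (v - 4)/(v^2 + 9*v + 18)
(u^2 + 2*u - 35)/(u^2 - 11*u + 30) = (u + 7)/(u - 6)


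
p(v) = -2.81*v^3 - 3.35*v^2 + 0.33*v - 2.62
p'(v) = -8.43*v^2 - 6.7*v + 0.33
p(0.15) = -2.66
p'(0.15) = -0.86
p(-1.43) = -1.73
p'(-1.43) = -7.33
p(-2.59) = 22.87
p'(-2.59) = -38.87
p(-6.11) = 511.26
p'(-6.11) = -273.44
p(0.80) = -5.94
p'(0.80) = -10.43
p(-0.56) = -3.36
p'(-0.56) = 1.44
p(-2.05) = 6.83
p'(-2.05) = -21.36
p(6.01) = -731.64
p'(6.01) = -344.43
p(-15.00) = 8722.43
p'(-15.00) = -1795.92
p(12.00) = -5336.74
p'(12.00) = -1293.99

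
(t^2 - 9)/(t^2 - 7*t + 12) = (t + 3)/(t - 4)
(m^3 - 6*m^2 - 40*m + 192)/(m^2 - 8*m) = m + 2 - 24/m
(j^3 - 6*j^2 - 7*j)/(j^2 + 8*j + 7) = j*(j - 7)/(j + 7)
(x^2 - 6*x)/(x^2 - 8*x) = (x - 6)/(x - 8)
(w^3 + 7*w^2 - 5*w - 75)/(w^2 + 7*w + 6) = (w^3 + 7*w^2 - 5*w - 75)/(w^2 + 7*w + 6)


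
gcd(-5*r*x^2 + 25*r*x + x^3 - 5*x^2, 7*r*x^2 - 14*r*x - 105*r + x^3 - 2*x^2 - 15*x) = x - 5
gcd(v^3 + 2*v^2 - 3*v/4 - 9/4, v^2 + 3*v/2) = v + 3/2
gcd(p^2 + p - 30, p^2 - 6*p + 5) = p - 5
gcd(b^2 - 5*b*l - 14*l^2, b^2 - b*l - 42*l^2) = b - 7*l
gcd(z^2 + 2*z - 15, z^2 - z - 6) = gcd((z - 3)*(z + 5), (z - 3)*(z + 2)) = z - 3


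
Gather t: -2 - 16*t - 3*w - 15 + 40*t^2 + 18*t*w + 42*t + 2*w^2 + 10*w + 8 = 40*t^2 + t*(18*w + 26) + 2*w^2 + 7*w - 9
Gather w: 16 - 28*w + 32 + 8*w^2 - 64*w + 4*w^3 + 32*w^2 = 4*w^3 + 40*w^2 - 92*w + 48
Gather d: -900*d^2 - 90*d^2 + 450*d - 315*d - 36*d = -990*d^2 + 99*d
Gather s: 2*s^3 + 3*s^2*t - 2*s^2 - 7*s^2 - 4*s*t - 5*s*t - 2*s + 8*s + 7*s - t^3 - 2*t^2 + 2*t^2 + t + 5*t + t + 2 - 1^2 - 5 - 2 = 2*s^3 + s^2*(3*t - 9) + s*(13 - 9*t) - t^3 + 7*t - 6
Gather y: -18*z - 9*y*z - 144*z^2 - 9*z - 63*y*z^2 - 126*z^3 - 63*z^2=y*(-63*z^2 - 9*z) - 126*z^3 - 207*z^2 - 27*z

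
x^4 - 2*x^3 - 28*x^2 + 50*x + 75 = (x - 5)*(x - 3)*(x + 1)*(x + 5)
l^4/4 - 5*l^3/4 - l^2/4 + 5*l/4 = l*(l/4 + 1/4)*(l - 5)*(l - 1)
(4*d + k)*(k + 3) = 4*d*k + 12*d + k^2 + 3*k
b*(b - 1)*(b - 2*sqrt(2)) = b^3 - 2*sqrt(2)*b^2 - b^2 + 2*sqrt(2)*b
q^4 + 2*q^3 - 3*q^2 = q^2*(q - 1)*(q + 3)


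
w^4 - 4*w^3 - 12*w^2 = w^2*(w - 6)*(w + 2)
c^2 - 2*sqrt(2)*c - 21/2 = (c - 7*sqrt(2)/2)*(c + 3*sqrt(2)/2)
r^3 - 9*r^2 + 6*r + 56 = (r - 7)*(r - 4)*(r + 2)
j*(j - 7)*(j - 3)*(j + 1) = j^4 - 9*j^3 + 11*j^2 + 21*j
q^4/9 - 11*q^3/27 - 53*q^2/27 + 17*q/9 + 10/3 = (q/3 + 1/3)*(q/3 + 1)*(q - 6)*(q - 5/3)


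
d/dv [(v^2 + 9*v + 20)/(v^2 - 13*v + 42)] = 22*(-v^2 + 2*v + 29)/(v^4 - 26*v^3 + 253*v^2 - 1092*v + 1764)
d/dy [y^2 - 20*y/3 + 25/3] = 2*y - 20/3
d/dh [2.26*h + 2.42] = 2.26000000000000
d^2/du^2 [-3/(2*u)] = -3/u^3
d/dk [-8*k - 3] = -8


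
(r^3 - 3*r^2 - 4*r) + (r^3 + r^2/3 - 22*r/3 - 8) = 2*r^3 - 8*r^2/3 - 34*r/3 - 8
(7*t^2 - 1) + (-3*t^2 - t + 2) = 4*t^2 - t + 1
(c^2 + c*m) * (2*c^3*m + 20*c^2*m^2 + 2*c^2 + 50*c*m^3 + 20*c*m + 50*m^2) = 2*c^5*m + 22*c^4*m^2 + 2*c^4 + 70*c^3*m^3 + 22*c^3*m + 50*c^2*m^4 + 70*c^2*m^2 + 50*c*m^3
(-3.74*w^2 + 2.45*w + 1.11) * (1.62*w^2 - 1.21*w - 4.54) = -6.0588*w^4 + 8.4944*w^3 + 15.8133*w^2 - 12.4661*w - 5.0394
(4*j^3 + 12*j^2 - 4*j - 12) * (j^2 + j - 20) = 4*j^5 + 16*j^4 - 72*j^3 - 256*j^2 + 68*j + 240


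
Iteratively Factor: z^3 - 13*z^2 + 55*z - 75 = (z - 3)*(z^2 - 10*z + 25) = (z - 5)*(z - 3)*(z - 5)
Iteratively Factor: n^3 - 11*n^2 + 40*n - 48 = (n - 4)*(n^2 - 7*n + 12) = (n - 4)*(n - 3)*(n - 4)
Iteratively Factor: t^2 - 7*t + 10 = (t - 5)*(t - 2)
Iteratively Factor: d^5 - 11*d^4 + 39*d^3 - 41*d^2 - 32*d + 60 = (d - 2)*(d^4 - 9*d^3 + 21*d^2 + d - 30) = (d - 3)*(d - 2)*(d^3 - 6*d^2 + 3*d + 10) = (d - 5)*(d - 3)*(d - 2)*(d^2 - d - 2) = (d - 5)*(d - 3)*(d - 2)^2*(d + 1)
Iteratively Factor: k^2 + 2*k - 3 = (k + 3)*(k - 1)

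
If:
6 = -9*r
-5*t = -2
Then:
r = -2/3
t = 2/5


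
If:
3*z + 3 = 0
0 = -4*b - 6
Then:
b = -3/2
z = -1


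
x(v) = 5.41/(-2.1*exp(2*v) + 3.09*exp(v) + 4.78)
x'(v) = 5.41*(4.2*exp(2*v) - 3.09*exp(v))/(-2.1*exp(2*v) + 3.09*exp(v) + 4.78)^2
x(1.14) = -0.89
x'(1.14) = 4.58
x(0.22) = 1.01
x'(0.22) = 0.50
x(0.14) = 0.97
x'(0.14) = 0.35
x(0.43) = 1.18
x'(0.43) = 1.34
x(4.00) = -0.00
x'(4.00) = 0.00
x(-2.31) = 1.07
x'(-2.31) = -0.06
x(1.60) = -0.17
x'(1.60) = 0.48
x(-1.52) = 1.01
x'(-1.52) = -0.09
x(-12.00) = 1.13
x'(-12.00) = 0.00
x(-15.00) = 1.13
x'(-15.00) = 0.00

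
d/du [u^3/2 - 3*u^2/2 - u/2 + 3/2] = 3*u^2/2 - 3*u - 1/2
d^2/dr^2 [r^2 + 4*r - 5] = 2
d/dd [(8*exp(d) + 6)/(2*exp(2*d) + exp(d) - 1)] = 2*(-(4*exp(d) + 1)*(4*exp(d) + 3) + 8*exp(2*d) + 4*exp(d) - 4)*exp(d)/(2*exp(2*d) + exp(d) - 1)^2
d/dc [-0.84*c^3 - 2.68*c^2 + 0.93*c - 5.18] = -2.52*c^2 - 5.36*c + 0.93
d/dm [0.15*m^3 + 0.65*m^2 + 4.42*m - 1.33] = 0.45*m^2 + 1.3*m + 4.42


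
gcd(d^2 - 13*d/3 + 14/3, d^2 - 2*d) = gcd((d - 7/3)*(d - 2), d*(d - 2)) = d - 2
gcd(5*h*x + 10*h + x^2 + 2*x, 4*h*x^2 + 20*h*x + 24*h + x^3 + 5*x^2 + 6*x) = x + 2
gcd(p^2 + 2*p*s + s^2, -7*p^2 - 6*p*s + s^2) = p + s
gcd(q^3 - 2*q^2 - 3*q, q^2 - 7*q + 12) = q - 3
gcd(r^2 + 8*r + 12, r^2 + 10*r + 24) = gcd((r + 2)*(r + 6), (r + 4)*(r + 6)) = r + 6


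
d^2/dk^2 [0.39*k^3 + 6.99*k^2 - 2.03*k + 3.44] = 2.34*k + 13.98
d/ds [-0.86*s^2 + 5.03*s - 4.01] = 5.03 - 1.72*s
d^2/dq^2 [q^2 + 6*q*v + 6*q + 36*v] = 2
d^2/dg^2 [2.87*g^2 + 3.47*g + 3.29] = 5.74000000000000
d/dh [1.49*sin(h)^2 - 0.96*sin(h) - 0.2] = (2.98*sin(h) - 0.96)*cos(h)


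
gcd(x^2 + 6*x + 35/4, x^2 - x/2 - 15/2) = x + 5/2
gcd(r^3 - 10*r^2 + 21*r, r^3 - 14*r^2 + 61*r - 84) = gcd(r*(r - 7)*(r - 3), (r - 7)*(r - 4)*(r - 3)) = r^2 - 10*r + 21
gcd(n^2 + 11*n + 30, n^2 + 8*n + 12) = n + 6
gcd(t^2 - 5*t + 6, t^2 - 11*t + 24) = t - 3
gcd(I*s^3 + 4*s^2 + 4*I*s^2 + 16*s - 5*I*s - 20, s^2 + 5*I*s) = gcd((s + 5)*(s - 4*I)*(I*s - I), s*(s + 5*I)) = 1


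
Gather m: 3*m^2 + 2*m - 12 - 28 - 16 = 3*m^2 + 2*m - 56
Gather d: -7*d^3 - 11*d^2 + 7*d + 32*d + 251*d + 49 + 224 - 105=-7*d^3 - 11*d^2 + 290*d + 168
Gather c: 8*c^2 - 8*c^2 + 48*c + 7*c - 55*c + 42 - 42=0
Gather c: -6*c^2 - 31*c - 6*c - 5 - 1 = -6*c^2 - 37*c - 6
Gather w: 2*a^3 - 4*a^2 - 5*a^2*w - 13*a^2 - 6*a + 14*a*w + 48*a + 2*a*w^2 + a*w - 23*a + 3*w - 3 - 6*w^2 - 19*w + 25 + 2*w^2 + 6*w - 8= 2*a^3 - 17*a^2 + 19*a + w^2*(2*a - 4) + w*(-5*a^2 + 15*a - 10) + 14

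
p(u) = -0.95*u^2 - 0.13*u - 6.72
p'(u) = -1.9*u - 0.13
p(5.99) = -41.58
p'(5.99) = -11.51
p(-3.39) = -17.20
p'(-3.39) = 6.31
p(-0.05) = -6.72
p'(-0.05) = -0.04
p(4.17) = -23.78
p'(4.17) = -8.05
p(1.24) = -8.34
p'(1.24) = -2.49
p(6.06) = -42.40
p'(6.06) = -11.64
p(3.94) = -21.98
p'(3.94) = -7.62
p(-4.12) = -22.31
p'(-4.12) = 7.70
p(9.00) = -84.84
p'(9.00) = -17.23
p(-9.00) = -82.50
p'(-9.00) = 16.97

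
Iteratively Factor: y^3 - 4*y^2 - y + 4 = (y - 1)*(y^2 - 3*y - 4) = (y - 1)*(y + 1)*(y - 4)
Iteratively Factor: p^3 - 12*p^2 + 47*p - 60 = (p - 4)*(p^2 - 8*p + 15) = (p - 4)*(p - 3)*(p - 5)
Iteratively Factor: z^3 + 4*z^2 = (z)*(z^2 + 4*z) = z^2*(z + 4)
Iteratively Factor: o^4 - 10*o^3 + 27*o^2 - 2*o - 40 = (o - 4)*(o^3 - 6*o^2 + 3*o + 10) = (o - 4)*(o - 2)*(o^2 - 4*o - 5) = (o - 5)*(o - 4)*(o - 2)*(o + 1)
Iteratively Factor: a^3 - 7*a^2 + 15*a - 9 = (a - 3)*(a^2 - 4*a + 3) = (a - 3)^2*(a - 1)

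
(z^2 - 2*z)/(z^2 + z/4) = 4*(z - 2)/(4*z + 1)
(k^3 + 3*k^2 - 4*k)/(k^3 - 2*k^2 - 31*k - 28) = k*(k - 1)/(k^2 - 6*k - 7)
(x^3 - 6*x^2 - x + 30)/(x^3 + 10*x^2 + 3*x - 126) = (x^2 - 3*x - 10)/(x^2 + 13*x + 42)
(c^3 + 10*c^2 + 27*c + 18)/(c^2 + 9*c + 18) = c + 1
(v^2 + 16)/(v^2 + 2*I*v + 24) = (v + 4*I)/(v + 6*I)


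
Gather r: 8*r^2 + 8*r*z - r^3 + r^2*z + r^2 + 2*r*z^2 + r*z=-r^3 + r^2*(z + 9) + r*(2*z^2 + 9*z)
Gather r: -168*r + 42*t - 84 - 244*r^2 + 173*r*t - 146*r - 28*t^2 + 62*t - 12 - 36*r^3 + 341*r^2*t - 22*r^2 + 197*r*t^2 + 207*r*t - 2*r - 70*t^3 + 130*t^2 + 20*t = -36*r^3 + r^2*(341*t - 266) + r*(197*t^2 + 380*t - 316) - 70*t^3 + 102*t^2 + 124*t - 96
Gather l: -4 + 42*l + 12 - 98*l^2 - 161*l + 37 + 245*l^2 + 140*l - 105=147*l^2 + 21*l - 60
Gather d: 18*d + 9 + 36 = 18*d + 45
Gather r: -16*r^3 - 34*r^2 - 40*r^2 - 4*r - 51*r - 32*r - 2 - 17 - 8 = -16*r^3 - 74*r^2 - 87*r - 27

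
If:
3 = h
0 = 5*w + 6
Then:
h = 3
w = -6/5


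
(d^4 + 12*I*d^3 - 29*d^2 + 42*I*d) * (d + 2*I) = d^5 + 14*I*d^4 - 53*d^3 - 16*I*d^2 - 84*d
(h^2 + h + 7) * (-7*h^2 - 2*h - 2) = -7*h^4 - 9*h^3 - 53*h^2 - 16*h - 14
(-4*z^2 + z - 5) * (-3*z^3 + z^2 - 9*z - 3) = 12*z^5 - 7*z^4 + 52*z^3 - 2*z^2 + 42*z + 15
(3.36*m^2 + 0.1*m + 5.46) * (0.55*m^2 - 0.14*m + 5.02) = 1.848*m^4 - 0.4154*m^3 + 19.8562*m^2 - 0.2624*m + 27.4092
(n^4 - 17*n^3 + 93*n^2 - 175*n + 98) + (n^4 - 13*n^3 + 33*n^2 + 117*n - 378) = 2*n^4 - 30*n^3 + 126*n^2 - 58*n - 280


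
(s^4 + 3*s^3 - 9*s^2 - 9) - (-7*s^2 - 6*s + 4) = s^4 + 3*s^3 - 2*s^2 + 6*s - 13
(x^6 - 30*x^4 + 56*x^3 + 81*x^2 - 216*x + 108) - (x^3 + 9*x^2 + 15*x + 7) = x^6 - 30*x^4 + 55*x^3 + 72*x^2 - 231*x + 101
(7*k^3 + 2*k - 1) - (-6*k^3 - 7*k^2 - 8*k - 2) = 13*k^3 + 7*k^2 + 10*k + 1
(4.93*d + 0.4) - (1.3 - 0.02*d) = 4.95*d - 0.9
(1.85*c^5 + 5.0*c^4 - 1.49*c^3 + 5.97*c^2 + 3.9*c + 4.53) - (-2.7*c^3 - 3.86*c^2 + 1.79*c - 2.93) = 1.85*c^5 + 5.0*c^4 + 1.21*c^3 + 9.83*c^2 + 2.11*c + 7.46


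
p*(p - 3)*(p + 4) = p^3 + p^2 - 12*p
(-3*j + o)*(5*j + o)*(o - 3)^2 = -15*j^2*o^2 + 90*j^2*o - 135*j^2 + 2*j*o^3 - 12*j*o^2 + 18*j*o + o^4 - 6*o^3 + 9*o^2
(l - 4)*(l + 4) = l^2 - 16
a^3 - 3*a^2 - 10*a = a*(a - 5)*(a + 2)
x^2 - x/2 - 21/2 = (x - 7/2)*(x + 3)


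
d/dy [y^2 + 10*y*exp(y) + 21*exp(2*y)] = 10*y*exp(y) + 2*y + 42*exp(2*y) + 10*exp(y)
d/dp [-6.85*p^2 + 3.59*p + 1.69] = 3.59 - 13.7*p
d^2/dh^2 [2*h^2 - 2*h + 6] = 4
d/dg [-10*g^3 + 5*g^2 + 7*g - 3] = -30*g^2 + 10*g + 7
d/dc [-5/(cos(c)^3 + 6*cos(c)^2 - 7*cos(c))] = 5*(-3*sin(c) + 7*sin(c)/cos(c)^2 - 12*tan(c))/((cos(c) - 1)^2*(cos(c) + 7)^2)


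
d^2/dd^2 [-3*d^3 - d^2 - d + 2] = -18*d - 2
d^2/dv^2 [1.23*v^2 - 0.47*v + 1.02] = 2.46000000000000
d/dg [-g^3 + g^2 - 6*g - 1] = -3*g^2 + 2*g - 6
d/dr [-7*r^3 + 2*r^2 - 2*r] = -21*r^2 + 4*r - 2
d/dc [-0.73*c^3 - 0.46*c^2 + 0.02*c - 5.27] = -2.19*c^2 - 0.92*c + 0.02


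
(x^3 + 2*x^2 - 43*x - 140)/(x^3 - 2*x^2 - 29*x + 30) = (x^2 - 3*x - 28)/(x^2 - 7*x + 6)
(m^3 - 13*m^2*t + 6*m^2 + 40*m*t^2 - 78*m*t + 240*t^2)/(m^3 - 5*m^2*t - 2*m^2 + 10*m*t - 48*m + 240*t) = (m - 8*t)/(m - 8)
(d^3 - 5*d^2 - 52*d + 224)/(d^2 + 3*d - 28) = d - 8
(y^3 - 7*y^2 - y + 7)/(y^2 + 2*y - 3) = (y^2 - 6*y - 7)/(y + 3)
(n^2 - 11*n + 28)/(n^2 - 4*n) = (n - 7)/n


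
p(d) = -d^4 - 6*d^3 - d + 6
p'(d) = -4*d^3 - 18*d^2 - 1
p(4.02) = -648.97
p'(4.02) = -551.75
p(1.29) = -10.94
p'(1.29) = -39.54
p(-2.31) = 53.79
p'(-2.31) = -47.74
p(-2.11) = 44.65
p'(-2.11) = -43.56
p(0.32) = 5.47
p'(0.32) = -2.97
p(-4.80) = 143.51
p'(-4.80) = 26.65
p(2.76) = -180.94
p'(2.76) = -222.22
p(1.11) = -4.83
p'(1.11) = -28.65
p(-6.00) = 12.00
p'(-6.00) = 215.00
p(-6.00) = 12.00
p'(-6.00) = 215.00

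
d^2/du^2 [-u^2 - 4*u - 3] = -2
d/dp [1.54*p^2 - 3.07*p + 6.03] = 3.08*p - 3.07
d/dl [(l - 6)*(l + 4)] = 2*l - 2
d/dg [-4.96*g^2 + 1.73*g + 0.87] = 1.73 - 9.92*g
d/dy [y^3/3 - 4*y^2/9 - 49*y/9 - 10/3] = y^2 - 8*y/9 - 49/9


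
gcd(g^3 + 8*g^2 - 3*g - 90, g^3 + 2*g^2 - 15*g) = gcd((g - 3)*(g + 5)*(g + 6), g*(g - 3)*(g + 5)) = g^2 + 2*g - 15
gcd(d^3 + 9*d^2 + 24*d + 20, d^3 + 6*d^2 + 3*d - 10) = d^2 + 7*d + 10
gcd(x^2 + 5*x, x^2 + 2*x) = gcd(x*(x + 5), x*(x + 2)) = x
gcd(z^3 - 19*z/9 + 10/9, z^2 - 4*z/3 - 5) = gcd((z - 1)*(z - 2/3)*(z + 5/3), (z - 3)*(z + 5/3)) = z + 5/3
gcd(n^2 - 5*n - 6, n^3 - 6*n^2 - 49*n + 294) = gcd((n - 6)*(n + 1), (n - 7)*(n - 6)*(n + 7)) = n - 6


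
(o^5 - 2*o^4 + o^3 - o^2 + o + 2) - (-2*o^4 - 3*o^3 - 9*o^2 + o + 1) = o^5 + 4*o^3 + 8*o^2 + 1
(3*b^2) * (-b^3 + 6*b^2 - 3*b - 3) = -3*b^5 + 18*b^4 - 9*b^3 - 9*b^2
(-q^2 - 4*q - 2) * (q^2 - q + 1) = -q^4 - 3*q^3 + q^2 - 2*q - 2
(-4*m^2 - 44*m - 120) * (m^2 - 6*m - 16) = -4*m^4 - 20*m^3 + 208*m^2 + 1424*m + 1920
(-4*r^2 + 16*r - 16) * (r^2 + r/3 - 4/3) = -4*r^4 + 44*r^3/3 - 16*r^2/3 - 80*r/3 + 64/3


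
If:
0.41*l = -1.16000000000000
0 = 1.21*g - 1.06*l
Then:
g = -2.48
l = -2.83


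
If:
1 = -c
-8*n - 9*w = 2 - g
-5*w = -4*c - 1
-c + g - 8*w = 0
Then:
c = -1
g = -29/5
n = -3/10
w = -3/5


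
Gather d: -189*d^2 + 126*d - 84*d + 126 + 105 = -189*d^2 + 42*d + 231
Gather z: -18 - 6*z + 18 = -6*z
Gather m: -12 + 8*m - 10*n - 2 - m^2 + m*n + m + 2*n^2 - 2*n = -m^2 + m*(n + 9) + 2*n^2 - 12*n - 14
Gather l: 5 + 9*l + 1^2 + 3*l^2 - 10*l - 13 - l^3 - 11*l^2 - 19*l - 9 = -l^3 - 8*l^2 - 20*l - 16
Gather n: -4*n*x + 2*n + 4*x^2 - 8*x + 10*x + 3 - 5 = n*(2 - 4*x) + 4*x^2 + 2*x - 2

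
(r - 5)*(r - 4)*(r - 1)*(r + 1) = r^4 - 9*r^3 + 19*r^2 + 9*r - 20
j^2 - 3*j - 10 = (j - 5)*(j + 2)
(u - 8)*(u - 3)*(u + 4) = u^3 - 7*u^2 - 20*u + 96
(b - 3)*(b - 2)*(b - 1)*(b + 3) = b^4 - 3*b^3 - 7*b^2 + 27*b - 18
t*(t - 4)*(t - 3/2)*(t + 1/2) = t^4 - 5*t^3 + 13*t^2/4 + 3*t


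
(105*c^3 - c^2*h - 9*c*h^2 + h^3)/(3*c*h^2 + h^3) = 35*c^2/h^2 - 12*c/h + 1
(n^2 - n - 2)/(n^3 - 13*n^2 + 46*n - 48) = (n + 1)/(n^2 - 11*n + 24)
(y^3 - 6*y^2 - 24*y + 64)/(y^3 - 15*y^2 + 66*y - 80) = (y + 4)/(y - 5)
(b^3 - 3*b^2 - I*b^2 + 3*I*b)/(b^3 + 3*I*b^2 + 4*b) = (b - 3)/(b + 4*I)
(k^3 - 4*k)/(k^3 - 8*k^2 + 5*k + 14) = k*(k + 2)/(k^2 - 6*k - 7)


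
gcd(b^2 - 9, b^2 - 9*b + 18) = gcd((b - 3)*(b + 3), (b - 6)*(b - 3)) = b - 3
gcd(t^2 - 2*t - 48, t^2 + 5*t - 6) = t + 6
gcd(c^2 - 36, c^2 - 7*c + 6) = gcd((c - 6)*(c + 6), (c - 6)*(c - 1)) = c - 6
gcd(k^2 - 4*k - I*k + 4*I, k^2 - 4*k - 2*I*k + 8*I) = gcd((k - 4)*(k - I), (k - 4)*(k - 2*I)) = k - 4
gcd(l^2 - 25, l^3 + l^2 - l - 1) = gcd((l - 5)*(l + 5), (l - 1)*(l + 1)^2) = 1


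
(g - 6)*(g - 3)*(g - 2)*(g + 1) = g^4 - 10*g^3 + 25*g^2 - 36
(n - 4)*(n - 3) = n^2 - 7*n + 12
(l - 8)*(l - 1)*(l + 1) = l^3 - 8*l^2 - l + 8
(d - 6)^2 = d^2 - 12*d + 36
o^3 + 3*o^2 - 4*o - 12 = (o - 2)*(o + 2)*(o + 3)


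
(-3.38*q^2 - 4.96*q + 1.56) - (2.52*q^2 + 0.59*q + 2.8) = -5.9*q^2 - 5.55*q - 1.24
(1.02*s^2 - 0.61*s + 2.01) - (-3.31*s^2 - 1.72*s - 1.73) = 4.33*s^2 + 1.11*s + 3.74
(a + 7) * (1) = a + 7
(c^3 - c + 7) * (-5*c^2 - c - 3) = -5*c^5 - c^4 + 2*c^3 - 34*c^2 - 4*c - 21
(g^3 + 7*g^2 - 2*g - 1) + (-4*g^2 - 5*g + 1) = g^3 + 3*g^2 - 7*g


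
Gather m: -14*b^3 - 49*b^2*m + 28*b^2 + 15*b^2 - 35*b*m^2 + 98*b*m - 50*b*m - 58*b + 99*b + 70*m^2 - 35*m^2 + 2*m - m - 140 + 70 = -14*b^3 + 43*b^2 + 41*b + m^2*(35 - 35*b) + m*(-49*b^2 + 48*b + 1) - 70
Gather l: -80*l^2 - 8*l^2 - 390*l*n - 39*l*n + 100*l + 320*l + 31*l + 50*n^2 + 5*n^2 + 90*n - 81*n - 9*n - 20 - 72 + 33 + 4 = -88*l^2 + l*(451 - 429*n) + 55*n^2 - 55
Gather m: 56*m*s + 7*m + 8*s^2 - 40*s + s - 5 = m*(56*s + 7) + 8*s^2 - 39*s - 5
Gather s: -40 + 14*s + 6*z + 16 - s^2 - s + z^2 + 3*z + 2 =-s^2 + 13*s + z^2 + 9*z - 22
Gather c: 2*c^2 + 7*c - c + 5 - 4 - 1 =2*c^2 + 6*c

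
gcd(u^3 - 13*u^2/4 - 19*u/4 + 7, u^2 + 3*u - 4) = u - 1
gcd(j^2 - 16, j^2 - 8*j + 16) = j - 4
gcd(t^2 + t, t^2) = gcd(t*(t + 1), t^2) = t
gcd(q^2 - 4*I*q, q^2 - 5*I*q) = q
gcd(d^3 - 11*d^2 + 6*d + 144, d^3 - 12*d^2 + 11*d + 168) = d^2 - 5*d - 24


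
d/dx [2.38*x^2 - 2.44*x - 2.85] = 4.76*x - 2.44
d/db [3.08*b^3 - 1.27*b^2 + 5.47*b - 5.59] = 9.24*b^2 - 2.54*b + 5.47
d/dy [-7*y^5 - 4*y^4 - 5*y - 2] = -35*y^4 - 16*y^3 - 5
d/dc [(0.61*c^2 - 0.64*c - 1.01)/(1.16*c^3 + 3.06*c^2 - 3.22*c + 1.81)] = (-0.7076*c^4 + 1.4848*c^3 + 3.509*c^2 + 8.3894*c - 4.4106)/(1.3456*c^6 + 7.0992*c^5 + 1.8932*c^4 - 15.5072*c^3 + 21.4456*c^2 - 11.6564*c + 3.2761)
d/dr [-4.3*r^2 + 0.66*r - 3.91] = 0.66 - 8.6*r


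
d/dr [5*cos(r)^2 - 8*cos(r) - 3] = 2*(4 - 5*cos(r))*sin(r)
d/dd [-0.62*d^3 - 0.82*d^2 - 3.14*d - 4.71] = -1.86*d^2 - 1.64*d - 3.14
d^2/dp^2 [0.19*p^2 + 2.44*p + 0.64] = 0.380000000000000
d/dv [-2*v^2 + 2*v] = 2 - 4*v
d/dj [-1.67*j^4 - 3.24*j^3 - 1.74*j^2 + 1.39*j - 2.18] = -6.68*j^3 - 9.72*j^2 - 3.48*j + 1.39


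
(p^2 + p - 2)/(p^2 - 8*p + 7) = (p + 2)/(p - 7)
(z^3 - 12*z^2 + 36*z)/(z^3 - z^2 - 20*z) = (-z^2 + 12*z - 36)/(-z^2 + z + 20)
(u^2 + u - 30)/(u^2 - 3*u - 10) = (u + 6)/(u + 2)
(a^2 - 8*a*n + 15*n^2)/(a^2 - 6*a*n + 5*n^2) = (a - 3*n)/(a - n)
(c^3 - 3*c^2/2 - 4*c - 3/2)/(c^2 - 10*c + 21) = (2*c^2 + 3*c + 1)/(2*(c - 7))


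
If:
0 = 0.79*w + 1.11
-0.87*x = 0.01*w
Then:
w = -1.41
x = 0.02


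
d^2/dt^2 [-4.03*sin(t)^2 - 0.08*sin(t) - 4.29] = 16.12*sin(t)^2 + 0.08*sin(t) - 8.06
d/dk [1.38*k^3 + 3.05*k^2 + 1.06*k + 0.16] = 4.14*k^2 + 6.1*k + 1.06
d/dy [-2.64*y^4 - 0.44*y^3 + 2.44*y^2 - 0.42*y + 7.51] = -10.56*y^3 - 1.32*y^2 + 4.88*y - 0.42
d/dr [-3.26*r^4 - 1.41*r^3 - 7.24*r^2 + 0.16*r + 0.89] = -13.04*r^3 - 4.23*r^2 - 14.48*r + 0.16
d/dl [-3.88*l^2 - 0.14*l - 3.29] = -7.76*l - 0.14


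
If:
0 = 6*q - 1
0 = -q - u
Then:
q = 1/6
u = -1/6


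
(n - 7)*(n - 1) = n^2 - 8*n + 7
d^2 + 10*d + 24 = (d + 4)*(d + 6)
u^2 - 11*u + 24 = (u - 8)*(u - 3)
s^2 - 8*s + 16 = (s - 4)^2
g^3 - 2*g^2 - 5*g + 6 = (g - 3)*(g - 1)*(g + 2)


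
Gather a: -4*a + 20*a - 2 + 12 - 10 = 16*a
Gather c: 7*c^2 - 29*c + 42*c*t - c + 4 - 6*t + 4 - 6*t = 7*c^2 + c*(42*t - 30) - 12*t + 8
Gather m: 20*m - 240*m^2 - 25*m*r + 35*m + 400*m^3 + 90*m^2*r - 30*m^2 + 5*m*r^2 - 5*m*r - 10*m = 400*m^3 + m^2*(90*r - 270) + m*(5*r^2 - 30*r + 45)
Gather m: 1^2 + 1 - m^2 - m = -m^2 - m + 2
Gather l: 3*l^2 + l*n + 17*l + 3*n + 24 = 3*l^2 + l*(n + 17) + 3*n + 24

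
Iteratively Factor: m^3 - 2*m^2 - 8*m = (m - 4)*(m^2 + 2*m) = (m - 4)*(m + 2)*(m)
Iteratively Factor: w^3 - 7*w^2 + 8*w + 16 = (w + 1)*(w^2 - 8*w + 16) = (w - 4)*(w + 1)*(w - 4)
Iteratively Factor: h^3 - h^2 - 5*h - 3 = (h + 1)*(h^2 - 2*h - 3) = (h - 3)*(h + 1)*(h + 1)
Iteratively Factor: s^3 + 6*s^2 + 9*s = (s + 3)*(s^2 + 3*s) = (s + 3)^2*(s)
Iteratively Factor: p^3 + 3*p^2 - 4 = (p + 2)*(p^2 + p - 2) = (p - 1)*(p + 2)*(p + 2)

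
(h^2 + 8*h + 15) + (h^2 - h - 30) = 2*h^2 + 7*h - 15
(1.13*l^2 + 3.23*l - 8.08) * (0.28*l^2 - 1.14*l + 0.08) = 0.3164*l^4 - 0.3838*l^3 - 5.8542*l^2 + 9.4696*l - 0.6464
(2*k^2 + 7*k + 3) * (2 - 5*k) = -10*k^3 - 31*k^2 - k + 6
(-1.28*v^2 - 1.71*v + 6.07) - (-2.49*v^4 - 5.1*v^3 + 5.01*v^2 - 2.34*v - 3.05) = 2.49*v^4 + 5.1*v^3 - 6.29*v^2 + 0.63*v + 9.12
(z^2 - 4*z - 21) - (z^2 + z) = -5*z - 21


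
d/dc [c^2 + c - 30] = 2*c + 1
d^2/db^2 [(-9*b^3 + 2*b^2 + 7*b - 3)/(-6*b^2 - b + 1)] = 6*(-59*b^3 + 87*b^2 - 15*b + 4)/(216*b^6 + 108*b^5 - 90*b^4 - 35*b^3 + 15*b^2 + 3*b - 1)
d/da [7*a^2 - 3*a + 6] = 14*a - 3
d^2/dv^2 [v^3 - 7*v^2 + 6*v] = 6*v - 14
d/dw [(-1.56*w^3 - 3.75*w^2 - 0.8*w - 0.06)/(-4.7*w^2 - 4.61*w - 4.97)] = (7.332*w^4 + 14.3832*w^3 + 36.7871*w^2 + 36.711*w + 3.6994)/(22.09*w^4 + 43.334*w^3 + 67.9701*w^2 + 45.8234*w + 24.7009)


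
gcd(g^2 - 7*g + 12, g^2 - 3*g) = g - 3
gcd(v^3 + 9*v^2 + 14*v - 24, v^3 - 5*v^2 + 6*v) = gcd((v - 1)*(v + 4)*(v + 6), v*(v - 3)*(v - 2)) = 1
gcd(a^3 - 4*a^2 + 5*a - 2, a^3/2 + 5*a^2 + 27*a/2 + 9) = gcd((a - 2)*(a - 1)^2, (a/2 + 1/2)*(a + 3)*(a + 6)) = 1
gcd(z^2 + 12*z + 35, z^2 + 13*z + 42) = z + 7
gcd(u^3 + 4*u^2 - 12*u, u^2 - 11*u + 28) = 1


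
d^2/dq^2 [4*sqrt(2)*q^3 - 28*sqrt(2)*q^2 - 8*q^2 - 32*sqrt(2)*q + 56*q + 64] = 24*sqrt(2)*q - 56*sqrt(2) - 16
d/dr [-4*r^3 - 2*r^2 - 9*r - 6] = -12*r^2 - 4*r - 9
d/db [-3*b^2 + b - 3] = 1 - 6*b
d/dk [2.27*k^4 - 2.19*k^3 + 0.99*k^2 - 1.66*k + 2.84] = 9.08*k^3 - 6.57*k^2 + 1.98*k - 1.66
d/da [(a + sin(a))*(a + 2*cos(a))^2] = (a + 2*cos(a))*(-2*(a + sin(a))*(2*sin(a) - 1) + (a + 2*cos(a))*(cos(a) + 1))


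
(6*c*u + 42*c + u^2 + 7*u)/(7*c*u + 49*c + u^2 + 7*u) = (6*c + u)/(7*c + u)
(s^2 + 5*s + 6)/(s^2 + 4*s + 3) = (s + 2)/(s + 1)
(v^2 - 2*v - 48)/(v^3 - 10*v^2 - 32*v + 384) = 1/(v - 8)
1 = 1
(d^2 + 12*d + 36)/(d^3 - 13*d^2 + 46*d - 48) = (d^2 + 12*d + 36)/(d^3 - 13*d^2 + 46*d - 48)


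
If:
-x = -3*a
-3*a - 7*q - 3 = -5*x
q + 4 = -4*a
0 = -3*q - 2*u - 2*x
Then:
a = -5/8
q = -3/2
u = 33/8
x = -15/8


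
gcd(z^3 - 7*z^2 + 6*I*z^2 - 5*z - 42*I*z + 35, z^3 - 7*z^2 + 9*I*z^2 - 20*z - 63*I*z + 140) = z^2 + z*(-7 + 5*I) - 35*I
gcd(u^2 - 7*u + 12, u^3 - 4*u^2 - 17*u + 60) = u - 3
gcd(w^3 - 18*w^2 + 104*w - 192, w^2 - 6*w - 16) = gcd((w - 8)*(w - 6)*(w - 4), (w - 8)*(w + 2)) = w - 8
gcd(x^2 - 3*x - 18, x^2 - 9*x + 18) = x - 6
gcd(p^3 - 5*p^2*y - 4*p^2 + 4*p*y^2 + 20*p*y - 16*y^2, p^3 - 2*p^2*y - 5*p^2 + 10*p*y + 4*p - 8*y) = p - 4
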